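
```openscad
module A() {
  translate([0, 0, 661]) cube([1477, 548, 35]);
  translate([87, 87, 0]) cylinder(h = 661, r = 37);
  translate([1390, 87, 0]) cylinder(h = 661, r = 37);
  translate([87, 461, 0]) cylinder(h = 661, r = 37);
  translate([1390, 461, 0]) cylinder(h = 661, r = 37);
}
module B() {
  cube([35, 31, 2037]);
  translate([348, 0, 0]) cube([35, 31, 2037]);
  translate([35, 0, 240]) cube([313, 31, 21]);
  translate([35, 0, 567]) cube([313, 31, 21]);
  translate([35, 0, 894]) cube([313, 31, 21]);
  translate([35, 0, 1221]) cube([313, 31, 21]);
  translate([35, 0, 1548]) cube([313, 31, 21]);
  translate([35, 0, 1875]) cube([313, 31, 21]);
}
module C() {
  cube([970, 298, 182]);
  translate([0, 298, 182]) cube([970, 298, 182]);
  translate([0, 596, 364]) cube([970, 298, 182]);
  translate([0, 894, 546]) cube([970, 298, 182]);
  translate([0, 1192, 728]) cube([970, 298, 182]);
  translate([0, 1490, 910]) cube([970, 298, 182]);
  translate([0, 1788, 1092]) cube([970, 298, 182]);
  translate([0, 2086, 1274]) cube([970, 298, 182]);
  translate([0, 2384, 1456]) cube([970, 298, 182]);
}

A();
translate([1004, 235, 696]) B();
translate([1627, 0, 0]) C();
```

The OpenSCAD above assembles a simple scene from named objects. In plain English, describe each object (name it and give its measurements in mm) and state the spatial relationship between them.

A is a table: top 1477 mm (x) × 548 mm (y), 35 mm thick, upper face at z = 696 mm, on four round legs of 74 mm diameter, each leg's bounding box inset 50 mm from the nearest pair of top edges, running from z = 0 to the bottom of the top.

B is a wooden ladder with two side rails of 35×31 mm section and 2037 mm height, set 383 mm apart overall. Between them run 6 rectangular rungs (31 mm deep, 21 mm thick), front faces flush with the rails' −y face. The bottom of the first rung is 240 mm above the floor and each subsequent rung is 327 mm higher than the one below.

C is a run of 9 identical solid stair steps. Each tread is 970×298 mm and each step block is 182 mm high. Step 1 rests on the floor; step k is offset from step 1 by (k−1)×298 mm in y and (k−1)×182 mm in z.

The ladder is on top of the table. The staircase is on the floor beside the table on its +x side.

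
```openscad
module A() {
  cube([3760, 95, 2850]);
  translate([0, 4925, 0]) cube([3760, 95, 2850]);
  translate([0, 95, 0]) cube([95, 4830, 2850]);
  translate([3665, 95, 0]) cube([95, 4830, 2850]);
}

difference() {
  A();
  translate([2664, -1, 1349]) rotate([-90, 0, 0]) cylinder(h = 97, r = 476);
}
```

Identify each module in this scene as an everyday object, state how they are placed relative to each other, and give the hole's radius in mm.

The subtracted cylinder has r = 476 mm.

A is a house frame. The house frame has a circular hole through its front wall. The hole's radius is 476 mm.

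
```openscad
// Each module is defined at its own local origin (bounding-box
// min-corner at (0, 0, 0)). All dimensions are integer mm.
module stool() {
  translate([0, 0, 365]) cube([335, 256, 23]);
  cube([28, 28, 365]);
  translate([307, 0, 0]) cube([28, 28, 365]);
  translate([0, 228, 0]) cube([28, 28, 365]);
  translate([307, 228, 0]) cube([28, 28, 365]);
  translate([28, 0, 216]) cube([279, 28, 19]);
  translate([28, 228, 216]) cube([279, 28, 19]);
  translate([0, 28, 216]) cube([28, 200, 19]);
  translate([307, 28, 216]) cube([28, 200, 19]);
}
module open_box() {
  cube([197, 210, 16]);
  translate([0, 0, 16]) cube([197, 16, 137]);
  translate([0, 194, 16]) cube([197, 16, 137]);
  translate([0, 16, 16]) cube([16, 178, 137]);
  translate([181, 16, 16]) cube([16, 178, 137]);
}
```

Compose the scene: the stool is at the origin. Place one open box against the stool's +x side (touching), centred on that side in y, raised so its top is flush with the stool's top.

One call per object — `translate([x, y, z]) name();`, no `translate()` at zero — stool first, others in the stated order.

stool();
translate([335, 23, 235]) open_box();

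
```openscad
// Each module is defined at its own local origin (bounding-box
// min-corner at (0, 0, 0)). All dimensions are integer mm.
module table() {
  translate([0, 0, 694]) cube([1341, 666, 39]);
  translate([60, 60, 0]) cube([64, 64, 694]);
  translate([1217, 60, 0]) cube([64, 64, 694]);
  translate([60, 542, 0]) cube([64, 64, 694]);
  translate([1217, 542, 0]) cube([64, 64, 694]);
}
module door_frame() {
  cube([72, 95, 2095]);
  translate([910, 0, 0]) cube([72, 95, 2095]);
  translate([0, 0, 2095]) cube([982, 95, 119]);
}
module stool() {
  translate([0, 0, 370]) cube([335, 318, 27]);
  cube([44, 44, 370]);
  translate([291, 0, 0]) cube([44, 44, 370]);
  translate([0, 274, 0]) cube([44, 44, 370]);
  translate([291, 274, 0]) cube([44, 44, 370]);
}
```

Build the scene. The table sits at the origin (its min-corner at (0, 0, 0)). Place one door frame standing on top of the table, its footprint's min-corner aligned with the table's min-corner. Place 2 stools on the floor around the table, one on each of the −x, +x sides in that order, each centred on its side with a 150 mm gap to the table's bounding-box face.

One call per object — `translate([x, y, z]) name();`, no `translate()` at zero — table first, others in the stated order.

table();
translate([0, 0, 733]) door_frame();
translate([-485, 174, 0]) stool();
translate([1491, 174, 0]) stool();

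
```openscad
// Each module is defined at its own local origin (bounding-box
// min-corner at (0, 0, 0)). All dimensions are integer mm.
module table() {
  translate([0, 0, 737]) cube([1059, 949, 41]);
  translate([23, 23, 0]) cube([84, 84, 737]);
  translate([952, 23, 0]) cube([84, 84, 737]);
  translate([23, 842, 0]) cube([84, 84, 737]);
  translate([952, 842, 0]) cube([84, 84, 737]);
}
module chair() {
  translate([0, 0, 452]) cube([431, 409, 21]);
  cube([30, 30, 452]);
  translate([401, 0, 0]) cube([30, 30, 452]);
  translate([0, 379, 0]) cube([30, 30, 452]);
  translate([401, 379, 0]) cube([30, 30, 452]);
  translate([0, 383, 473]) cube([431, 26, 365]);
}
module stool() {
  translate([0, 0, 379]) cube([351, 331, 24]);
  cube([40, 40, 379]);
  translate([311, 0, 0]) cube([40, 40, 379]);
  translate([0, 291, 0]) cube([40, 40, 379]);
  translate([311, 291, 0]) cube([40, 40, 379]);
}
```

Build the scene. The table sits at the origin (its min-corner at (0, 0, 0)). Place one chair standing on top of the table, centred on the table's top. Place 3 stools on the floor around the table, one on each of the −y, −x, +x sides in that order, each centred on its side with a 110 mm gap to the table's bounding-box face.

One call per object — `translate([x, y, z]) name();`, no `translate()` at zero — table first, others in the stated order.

table();
translate([314, 270, 778]) chair();
translate([354, -441, 0]) stool();
translate([-461, 309, 0]) stool();
translate([1169, 309, 0]) stool();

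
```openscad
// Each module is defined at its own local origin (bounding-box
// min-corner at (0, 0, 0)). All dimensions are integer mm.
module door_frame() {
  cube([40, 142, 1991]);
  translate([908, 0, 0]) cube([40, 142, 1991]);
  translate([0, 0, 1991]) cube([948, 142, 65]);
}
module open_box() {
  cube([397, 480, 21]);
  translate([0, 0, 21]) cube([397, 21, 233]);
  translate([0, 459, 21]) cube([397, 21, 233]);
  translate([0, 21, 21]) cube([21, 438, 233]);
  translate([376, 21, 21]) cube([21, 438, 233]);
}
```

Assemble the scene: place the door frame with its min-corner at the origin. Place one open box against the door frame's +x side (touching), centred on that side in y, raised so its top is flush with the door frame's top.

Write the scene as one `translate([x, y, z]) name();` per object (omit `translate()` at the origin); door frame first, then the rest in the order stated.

door_frame();
translate([948, -169, 1802]) open_box();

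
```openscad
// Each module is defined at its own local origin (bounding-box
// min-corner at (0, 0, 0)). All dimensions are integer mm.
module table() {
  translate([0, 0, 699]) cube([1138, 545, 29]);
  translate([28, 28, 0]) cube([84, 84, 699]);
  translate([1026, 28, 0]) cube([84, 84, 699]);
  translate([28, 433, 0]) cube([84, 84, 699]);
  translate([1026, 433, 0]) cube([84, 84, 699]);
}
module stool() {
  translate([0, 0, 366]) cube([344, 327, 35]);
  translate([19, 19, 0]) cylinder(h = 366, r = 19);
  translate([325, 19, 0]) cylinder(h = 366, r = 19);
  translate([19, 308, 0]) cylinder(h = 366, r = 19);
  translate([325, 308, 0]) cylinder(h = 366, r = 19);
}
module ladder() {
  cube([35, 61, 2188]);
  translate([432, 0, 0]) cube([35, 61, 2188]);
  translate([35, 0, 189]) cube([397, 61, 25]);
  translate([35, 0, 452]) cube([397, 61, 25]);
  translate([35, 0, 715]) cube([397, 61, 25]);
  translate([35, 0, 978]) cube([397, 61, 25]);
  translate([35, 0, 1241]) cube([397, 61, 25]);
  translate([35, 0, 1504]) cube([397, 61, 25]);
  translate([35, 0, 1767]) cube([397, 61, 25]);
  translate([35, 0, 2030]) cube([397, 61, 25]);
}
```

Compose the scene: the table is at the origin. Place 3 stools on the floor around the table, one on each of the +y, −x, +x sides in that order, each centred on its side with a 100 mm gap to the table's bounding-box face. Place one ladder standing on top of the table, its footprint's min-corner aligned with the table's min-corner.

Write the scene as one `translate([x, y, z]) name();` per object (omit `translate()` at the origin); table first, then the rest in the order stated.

table();
translate([397, 645, 0]) stool();
translate([-444, 109, 0]) stool();
translate([1238, 109, 0]) stool();
translate([0, 0, 728]) ladder();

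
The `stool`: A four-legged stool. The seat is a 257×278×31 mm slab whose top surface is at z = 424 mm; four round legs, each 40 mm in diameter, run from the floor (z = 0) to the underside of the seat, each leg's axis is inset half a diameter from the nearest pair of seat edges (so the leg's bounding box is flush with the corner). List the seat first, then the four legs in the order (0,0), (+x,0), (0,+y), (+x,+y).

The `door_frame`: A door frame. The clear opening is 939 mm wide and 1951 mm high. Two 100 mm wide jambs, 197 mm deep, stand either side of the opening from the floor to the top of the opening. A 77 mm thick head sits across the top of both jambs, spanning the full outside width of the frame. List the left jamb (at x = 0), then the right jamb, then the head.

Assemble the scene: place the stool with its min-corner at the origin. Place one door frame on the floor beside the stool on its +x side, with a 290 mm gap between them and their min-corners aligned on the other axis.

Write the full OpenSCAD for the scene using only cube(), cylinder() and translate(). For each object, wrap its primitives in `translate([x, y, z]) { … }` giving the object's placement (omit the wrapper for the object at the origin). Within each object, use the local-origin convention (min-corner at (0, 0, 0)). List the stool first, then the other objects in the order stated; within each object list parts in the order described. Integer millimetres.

translate([0, 0, 393]) cube([257, 278, 31]);
translate([20, 20, 0]) cylinder(h = 393, r = 20);
translate([237, 20, 0]) cylinder(h = 393, r = 20);
translate([20, 258, 0]) cylinder(h = 393, r = 20);
translate([237, 258, 0]) cylinder(h = 393, r = 20);
translate([547, 0, 0]) {
  cube([100, 197, 1951]);
  translate([1039, 0, 0]) cube([100, 197, 1951]);
  translate([0, 0, 1951]) cube([1139, 197, 77]);
}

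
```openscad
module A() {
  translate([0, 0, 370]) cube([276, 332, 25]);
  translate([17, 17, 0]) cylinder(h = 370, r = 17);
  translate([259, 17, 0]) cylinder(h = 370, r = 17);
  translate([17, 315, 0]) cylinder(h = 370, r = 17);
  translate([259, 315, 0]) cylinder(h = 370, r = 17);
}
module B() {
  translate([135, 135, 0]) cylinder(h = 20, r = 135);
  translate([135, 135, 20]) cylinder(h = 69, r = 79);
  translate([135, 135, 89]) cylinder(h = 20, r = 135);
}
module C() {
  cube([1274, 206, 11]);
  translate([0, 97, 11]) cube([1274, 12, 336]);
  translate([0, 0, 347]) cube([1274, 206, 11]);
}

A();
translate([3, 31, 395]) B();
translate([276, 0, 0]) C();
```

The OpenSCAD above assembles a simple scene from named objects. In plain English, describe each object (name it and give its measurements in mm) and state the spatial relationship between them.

A is a four-legged stool. The seat is 276×332 mm, 25 mm thick, top at z = 395 mm. It stands on four round legs, each 34 mm in diameter, from z = 0 to the seat underside, each leg's axis is inset half a diameter from the nearest pair of seat edges (so the leg's bounding box is flush with the corner).

B is a spool: two coaxial disc flanges of radius 135 mm and thickness 20 mm, joined by a core cylinder of radius 79 mm and height 69 mm. The lower flange rests on z = 0 and the three cylinders share a vertical axis.

C is an I-beam lying along x, 1274 mm long. Overall section height 358 mm. Two flanges 206 mm wide (y) and 11 mm thick, one on the floor and one at the top; a web 12 mm thick runs between them, centred on the flange width.

The spool is on top of the stool, centred. The I-beam is against the stool's +x side, with their −y faces flush.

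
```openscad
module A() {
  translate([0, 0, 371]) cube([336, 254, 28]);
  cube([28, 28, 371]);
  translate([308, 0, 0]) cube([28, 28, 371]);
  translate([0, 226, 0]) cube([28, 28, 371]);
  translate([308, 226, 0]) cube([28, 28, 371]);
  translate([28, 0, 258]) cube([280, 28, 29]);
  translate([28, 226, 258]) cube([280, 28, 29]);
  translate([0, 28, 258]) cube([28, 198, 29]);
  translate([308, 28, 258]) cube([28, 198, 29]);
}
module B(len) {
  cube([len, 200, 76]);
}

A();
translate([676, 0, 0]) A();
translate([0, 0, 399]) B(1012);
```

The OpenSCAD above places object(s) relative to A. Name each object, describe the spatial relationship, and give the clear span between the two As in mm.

A is a stool. B is a beam. A beam spans the tops of two stools. The clear span between the two stools is 340 mm.

Second stool starts at x = 676; first ends at x = 336; clear span = 676 − 336 = 340 mm.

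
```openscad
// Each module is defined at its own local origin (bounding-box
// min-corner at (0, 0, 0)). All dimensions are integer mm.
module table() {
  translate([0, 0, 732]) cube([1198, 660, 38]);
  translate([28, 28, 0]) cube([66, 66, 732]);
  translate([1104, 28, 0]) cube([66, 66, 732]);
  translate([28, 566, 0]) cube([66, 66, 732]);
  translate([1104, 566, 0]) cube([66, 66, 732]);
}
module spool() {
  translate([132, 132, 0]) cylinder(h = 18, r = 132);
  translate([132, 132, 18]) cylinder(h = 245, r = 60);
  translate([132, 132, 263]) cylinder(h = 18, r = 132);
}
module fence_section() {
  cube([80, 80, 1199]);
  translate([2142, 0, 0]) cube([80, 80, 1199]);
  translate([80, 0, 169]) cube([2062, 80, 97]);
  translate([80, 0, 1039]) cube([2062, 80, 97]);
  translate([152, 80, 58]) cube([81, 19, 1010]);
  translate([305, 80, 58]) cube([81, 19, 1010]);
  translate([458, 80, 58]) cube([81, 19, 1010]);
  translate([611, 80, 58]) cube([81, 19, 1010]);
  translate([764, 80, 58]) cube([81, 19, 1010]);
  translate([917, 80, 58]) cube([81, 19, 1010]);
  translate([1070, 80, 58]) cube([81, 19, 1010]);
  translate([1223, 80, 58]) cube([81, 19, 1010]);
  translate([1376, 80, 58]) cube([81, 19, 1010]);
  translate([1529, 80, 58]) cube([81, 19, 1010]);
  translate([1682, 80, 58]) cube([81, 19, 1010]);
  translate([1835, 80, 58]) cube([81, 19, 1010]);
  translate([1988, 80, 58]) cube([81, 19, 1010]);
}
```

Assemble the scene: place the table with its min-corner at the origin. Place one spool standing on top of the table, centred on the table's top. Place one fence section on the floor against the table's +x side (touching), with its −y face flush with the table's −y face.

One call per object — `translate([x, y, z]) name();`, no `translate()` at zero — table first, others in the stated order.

table();
translate([467, 198, 770]) spool();
translate([1198, 0, 0]) fence_section();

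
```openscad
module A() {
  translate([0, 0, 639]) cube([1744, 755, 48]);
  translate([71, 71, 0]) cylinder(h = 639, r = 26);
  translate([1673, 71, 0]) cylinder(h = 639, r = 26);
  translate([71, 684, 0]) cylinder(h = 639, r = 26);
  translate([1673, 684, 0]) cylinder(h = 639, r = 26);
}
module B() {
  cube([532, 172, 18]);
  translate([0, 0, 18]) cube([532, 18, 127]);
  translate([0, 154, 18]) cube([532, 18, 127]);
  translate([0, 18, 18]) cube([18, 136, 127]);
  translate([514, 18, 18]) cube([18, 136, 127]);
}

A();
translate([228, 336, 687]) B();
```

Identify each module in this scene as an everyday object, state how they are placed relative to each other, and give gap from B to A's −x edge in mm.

The open box's min-x is at 228; the table's min-x is 0; gap = 228 mm.

A is a table. B is an open box. The open box is on top of the table. The gap from the open box to the table's −x edge is 228 mm.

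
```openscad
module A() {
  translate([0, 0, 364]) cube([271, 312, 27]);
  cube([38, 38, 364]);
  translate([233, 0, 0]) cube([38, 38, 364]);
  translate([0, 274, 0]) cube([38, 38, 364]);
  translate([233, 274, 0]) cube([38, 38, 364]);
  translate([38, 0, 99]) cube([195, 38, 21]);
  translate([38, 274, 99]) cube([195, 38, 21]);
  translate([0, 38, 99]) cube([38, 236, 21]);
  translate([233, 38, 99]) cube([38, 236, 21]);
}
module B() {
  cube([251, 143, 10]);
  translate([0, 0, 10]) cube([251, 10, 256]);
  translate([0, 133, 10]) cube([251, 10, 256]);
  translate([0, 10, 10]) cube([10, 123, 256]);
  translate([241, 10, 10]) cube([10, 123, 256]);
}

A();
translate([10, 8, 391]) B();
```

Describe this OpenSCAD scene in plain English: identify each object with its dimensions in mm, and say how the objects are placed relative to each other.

A is a four-legged stool. The seat is 271×312 mm, 27 mm thick, top at z = 391 mm. It stands on four square legs, each 38×38 mm in cross-section, from z = 0 to the seat underside, each flush with a corner of the seat. Four stretchers, 38 mm wide and 21 mm tall, connect adjacent legs with their undersides at z = 99 mm, each running between the inner faces of the legs it joins and aligned with the legs' outer faces on the other axis.

B is an open-topped rectangular box: outside dimensions 251×143×266 mm, with a uniform wall and base thickness of 10 mm. The base is a full 251×143 slab on the floor; four walls sit on top of the base. The front and back walls (the −y and +y sides) span the full width; the two side walls fit between them.

The open box is on top of the stool.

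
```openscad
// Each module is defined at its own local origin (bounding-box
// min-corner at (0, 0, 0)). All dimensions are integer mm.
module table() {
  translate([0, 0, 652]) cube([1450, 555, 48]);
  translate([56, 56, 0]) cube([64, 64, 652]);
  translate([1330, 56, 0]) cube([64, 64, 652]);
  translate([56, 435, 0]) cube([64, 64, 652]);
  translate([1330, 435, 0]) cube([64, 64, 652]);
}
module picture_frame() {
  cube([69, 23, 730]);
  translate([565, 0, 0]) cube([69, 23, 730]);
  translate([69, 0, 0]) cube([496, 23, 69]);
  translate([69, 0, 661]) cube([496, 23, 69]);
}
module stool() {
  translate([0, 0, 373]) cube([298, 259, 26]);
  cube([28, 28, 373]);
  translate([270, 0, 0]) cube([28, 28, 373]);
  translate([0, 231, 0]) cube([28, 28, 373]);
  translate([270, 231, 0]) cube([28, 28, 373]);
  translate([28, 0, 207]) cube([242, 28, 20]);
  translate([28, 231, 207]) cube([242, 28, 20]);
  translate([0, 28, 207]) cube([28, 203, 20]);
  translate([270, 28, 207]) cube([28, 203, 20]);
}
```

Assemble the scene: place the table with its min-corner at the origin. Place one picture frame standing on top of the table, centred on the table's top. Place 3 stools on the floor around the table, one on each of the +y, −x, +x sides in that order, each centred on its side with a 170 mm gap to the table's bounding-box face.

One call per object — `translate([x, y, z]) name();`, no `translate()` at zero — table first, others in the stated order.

table();
translate([408, 266, 700]) picture_frame();
translate([576, 725, 0]) stool();
translate([-468, 148, 0]) stool();
translate([1620, 148, 0]) stool();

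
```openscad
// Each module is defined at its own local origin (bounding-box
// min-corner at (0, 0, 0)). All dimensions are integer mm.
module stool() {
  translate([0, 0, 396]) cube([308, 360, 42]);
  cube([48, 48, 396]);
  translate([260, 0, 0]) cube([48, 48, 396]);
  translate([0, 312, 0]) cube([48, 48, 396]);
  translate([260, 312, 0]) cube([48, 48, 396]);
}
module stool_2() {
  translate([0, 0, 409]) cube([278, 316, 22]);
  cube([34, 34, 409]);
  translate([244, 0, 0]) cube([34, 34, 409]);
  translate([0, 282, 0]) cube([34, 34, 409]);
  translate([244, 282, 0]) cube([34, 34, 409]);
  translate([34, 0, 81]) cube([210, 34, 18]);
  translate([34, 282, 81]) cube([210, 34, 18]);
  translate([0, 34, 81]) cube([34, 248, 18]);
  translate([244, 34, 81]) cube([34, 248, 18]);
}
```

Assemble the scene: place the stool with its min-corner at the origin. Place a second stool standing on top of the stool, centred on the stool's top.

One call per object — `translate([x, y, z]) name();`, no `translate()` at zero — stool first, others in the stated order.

stool();
translate([15, 22, 438]) stool_2();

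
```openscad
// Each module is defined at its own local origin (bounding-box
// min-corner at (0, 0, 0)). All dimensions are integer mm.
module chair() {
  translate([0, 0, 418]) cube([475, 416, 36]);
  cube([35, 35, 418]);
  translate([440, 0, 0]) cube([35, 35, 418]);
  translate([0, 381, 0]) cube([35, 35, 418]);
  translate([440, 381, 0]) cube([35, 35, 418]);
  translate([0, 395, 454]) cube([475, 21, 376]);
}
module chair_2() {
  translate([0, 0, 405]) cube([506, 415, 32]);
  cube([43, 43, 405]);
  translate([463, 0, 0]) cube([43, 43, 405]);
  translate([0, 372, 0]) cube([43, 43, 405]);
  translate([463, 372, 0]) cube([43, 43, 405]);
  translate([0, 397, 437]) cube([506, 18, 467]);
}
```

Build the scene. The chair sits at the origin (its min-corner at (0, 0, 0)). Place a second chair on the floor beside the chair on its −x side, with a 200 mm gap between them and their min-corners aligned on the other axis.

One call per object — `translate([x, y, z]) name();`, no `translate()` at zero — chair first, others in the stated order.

chair();
translate([-706, 0, 0]) chair_2();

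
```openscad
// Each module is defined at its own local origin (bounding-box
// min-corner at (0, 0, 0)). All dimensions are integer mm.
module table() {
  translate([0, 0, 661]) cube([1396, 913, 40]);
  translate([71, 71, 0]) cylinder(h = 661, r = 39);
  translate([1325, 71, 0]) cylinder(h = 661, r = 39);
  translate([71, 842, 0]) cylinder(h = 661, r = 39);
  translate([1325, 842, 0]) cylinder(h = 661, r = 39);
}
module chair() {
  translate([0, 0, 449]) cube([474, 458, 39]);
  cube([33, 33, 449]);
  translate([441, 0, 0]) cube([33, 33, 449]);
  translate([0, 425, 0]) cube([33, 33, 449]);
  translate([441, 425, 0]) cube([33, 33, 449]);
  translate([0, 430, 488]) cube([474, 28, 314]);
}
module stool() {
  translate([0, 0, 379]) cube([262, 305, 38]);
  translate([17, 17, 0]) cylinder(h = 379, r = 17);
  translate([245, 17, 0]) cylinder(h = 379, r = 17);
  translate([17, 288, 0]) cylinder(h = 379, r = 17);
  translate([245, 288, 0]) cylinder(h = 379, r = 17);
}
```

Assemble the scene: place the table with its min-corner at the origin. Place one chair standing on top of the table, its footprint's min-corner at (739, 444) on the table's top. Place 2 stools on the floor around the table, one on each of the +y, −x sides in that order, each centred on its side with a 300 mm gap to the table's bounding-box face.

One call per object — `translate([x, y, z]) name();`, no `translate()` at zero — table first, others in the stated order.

table();
translate([739, 444, 701]) chair();
translate([567, 1213, 0]) stool();
translate([-562, 304, 0]) stool();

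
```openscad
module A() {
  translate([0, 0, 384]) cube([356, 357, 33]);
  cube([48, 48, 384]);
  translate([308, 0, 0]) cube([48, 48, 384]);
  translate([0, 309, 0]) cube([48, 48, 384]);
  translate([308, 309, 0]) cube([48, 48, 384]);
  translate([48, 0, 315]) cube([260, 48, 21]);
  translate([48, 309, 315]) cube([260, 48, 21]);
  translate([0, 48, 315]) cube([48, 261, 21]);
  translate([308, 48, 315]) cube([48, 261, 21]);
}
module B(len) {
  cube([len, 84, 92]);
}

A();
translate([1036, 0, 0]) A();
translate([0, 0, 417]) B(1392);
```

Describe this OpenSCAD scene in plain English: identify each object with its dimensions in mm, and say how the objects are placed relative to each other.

A is a simple wooden stool: a rectangular seat 356 mm (x) by 357 mm (y), 33 mm thick, top face at z = 417 mm, on four square legs, each 48×48 mm in cross-section. The legs rest on z = 0, each flush with a corner of the seat. Four stretchers, 48 mm wide and 21 mm tall, connect adjacent legs with their undersides at z = 315 mm, each running between the inner faces of the legs it joins and aligned with the legs' outer faces on the other axis.

B is a rectangular beam 1392 mm long (x), 84 mm deep (y), 92 mm thick (z).

The beam spans the tops of two stools placed 680 mm apart, resting at z = 417 mm.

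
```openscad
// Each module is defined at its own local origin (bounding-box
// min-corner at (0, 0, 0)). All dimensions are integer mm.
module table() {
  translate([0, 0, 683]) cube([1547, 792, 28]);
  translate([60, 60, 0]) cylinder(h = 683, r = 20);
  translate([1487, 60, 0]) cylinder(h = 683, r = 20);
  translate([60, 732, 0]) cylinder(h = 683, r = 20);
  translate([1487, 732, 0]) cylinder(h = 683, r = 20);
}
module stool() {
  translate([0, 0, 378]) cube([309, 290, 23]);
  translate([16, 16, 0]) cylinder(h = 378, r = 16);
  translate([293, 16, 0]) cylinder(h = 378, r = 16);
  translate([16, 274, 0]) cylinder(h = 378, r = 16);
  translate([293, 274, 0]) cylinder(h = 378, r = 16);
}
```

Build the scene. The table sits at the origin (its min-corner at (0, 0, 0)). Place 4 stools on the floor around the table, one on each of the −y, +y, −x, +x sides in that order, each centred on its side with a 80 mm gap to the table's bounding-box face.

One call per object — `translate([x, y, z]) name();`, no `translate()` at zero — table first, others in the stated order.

table();
translate([619, -370, 0]) stool();
translate([619, 872, 0]) stool();
translate([-389, 251, 0]) stool();
translate([1627, 251, 0]) stool();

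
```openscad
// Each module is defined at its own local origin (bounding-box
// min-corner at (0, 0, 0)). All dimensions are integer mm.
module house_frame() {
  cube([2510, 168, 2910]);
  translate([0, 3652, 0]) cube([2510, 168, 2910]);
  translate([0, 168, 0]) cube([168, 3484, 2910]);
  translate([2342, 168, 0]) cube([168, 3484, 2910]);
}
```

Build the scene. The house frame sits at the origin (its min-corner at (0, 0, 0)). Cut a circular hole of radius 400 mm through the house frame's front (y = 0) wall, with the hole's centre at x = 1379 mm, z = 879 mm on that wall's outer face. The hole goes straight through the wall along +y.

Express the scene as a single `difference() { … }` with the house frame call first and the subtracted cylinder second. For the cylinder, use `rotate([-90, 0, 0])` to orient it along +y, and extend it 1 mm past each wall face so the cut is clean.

difference() {
  house_frame();
  translate([1379, -1, 879]) rotate([-90, 0, 0]) cylinder(h = 170, r = 400);
}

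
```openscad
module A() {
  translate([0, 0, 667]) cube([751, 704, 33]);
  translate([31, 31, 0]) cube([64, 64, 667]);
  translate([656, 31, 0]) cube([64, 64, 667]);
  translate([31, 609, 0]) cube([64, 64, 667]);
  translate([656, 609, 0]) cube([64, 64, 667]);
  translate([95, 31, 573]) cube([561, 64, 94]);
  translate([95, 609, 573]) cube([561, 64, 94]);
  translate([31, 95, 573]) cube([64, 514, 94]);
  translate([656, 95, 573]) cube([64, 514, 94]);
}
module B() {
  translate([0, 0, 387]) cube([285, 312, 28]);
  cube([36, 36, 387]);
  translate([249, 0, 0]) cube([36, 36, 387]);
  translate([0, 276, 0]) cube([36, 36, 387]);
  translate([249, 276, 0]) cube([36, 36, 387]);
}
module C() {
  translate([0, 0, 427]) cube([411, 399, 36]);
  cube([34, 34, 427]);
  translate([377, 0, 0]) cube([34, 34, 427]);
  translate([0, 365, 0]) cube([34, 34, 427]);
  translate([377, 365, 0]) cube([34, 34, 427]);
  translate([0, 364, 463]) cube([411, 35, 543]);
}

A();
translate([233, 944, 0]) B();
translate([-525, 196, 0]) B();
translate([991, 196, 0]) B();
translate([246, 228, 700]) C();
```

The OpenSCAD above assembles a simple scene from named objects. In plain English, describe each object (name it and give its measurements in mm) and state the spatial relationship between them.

A is a table: top 751 mm (x) × 704 mm (y), 33 mm thick, upper face at z = 700 mm, on four 64×64 mm square legs, each inset 31 mm from the nearest pair of top edges, running from z = 0 to the bottom of the top. Four apron rails, 64 mm thick and 94 mm tall, run between adjacent legs with their top edges flush with the underside of the top and their outer faces flush with the legs' outer faces.

B is a four-legged stool. The seat is 285×312 mm, 28 mm thick, top at z = 415 mm. It stands on four square legs, each 36×36 mm in cross-section, from z = 0 to the seat underside, each flush with a corner of the seat.

C is a chair. The seat is a 411×399×36 mm slab with its top at z = 463 mm, on four 34×34 mm corner legs (flush with the seat edges, standing on z = 0). A flat backrest 35 mm thick, 543 mm tall, spans the full seat width and rises from the seat top along its +y edge, rear face flush with the rear of the seat.

Three stools sit around the table at the +y, −x, +x sides. The chair is on top of the table.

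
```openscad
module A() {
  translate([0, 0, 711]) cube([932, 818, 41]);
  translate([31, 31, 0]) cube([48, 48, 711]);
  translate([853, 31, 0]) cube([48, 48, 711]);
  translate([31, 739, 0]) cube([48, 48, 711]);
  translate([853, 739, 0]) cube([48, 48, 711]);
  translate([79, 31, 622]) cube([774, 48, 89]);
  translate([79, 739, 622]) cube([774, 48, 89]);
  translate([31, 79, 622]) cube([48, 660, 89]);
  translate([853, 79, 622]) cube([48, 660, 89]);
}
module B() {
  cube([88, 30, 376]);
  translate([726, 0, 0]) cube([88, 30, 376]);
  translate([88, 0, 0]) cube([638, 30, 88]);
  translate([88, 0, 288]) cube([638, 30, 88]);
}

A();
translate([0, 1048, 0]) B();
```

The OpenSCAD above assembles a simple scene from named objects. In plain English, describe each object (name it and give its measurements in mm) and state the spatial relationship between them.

A is a rectangular dining table. The top is 932×818×41 mm with its upper surface at z = 752 mm. It stands on four 48×48 mm square legs, each inset 31 mm from the nearest pair of top edges, running from the floor to the underside of the top. Four apron rails, 48 mm thick and 89 mm tall, run between adjacent legs with their top edges flush with the underside of the top and their outer faces flush with the legs' outer faces.

B is a rectangular picture frame lying in the x–z plane (depth along y). The opening is 638 mm wide (x) by 200 mm tall (z), surrounded by a border 88 mm wide on all four sides. The frame is 30 mm deep and is made of two full-height vertical stiles with two horizontal rails fitted between them.

The picture frame is on the floor beside the table on its +y side.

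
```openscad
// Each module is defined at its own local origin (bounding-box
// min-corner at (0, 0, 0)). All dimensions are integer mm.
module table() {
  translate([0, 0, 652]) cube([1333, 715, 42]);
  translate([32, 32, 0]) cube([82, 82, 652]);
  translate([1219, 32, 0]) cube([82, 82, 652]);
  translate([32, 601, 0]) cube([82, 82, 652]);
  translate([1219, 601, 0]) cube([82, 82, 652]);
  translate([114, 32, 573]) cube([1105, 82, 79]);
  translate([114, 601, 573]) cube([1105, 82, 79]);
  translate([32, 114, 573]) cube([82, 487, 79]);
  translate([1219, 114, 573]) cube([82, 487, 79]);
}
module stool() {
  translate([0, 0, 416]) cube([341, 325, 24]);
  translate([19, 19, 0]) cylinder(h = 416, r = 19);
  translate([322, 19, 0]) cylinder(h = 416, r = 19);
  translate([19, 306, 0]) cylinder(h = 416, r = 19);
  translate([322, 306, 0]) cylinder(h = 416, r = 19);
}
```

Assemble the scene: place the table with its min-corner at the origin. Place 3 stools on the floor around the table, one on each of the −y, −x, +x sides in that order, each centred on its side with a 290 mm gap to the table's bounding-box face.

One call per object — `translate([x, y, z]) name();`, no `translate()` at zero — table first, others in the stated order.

table();
translate([496, -615, 0]) stool();
translate([-631, 195, 0]) stool();
translate([1623, 195, 0]) stool();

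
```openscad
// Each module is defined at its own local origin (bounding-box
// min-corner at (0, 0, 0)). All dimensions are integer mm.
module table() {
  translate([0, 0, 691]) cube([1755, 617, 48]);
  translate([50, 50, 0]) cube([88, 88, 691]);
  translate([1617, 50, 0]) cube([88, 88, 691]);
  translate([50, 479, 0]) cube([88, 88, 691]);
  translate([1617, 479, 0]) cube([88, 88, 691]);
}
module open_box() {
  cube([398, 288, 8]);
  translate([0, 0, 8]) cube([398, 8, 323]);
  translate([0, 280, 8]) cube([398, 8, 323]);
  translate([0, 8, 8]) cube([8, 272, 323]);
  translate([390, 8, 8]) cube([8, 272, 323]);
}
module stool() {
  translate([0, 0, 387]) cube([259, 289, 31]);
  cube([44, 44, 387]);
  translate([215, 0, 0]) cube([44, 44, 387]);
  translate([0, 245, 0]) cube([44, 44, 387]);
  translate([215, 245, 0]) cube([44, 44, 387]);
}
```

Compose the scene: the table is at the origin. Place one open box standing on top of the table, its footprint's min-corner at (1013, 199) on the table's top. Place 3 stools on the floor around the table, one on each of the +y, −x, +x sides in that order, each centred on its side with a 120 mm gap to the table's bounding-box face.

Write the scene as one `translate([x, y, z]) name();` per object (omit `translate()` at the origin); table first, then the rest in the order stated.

table();
translate([1013, 199, 739]) open_box();
translate([748, 737, 0]) stool();
translate([-379, 164, 0]) stool();
translate([1875, 164, 0]) stool();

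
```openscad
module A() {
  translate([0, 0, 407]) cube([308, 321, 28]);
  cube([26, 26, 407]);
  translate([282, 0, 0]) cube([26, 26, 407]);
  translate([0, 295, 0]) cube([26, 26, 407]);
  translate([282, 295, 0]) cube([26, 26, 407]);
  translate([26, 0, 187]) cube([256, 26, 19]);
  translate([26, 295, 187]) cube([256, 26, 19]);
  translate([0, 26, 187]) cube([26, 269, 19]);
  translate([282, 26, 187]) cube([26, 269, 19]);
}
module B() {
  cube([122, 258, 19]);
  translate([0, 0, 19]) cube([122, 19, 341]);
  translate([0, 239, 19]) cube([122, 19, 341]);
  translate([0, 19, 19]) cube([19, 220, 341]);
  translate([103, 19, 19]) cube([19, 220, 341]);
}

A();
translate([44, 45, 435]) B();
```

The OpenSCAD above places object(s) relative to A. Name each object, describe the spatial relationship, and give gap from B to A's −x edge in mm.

A is a stool. B is an open box. The open box is on top of the stool. The gap from the open box to the stool's −x edge is 44 mm.

The open box's min-x is at 44; the stool's min-x is 0; gap = 44 mm.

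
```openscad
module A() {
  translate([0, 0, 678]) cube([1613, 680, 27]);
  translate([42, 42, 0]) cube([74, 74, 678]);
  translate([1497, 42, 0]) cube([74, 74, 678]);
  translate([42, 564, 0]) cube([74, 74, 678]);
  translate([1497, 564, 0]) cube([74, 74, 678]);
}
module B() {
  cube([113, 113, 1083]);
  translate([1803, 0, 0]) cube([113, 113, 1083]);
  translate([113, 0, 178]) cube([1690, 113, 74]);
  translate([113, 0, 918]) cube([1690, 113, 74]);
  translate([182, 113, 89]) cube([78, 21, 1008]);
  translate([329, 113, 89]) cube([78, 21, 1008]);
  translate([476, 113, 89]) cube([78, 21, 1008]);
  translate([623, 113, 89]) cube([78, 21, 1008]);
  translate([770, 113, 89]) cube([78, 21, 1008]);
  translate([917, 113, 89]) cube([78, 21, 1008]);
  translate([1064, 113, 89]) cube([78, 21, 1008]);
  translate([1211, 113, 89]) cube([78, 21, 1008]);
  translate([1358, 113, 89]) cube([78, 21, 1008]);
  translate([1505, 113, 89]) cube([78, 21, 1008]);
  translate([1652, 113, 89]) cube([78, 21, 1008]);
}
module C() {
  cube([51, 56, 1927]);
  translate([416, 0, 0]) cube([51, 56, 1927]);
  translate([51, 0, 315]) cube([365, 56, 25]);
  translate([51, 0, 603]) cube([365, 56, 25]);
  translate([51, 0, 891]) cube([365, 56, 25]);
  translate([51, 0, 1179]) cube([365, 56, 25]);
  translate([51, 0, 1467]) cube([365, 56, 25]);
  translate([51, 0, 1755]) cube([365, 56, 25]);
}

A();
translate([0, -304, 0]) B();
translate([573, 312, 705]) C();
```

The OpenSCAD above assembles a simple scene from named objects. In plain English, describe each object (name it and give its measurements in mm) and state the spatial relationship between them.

A is a table: top 1613 mm (x) × 680 mm (y), 27 mm thick, upper face at z = 705 mm, on four 74×74 mm square legs, each inset 42 mm from the nearest pair of top edges, running from z = 0 to the bottom of the top.

B is a fence section. Two 113×113 mm posts, 1083 mm tall, stand on the floor with a clear span of 1690 mm between their inner faces. Two horizontal rails of 113×74 mm section span the gap between the posts with their undersides at z = 178 mm and z = 918 mm, flush with the posts' −y face. 11 pickets, each 78 mm wide, 21 mm thick and 1008 mm tall, are fixed to the +y face of the rails with their bottoms at z = 89 mm, evenly spaced across the span with equal gaps (rounded down to the nearest mm) at the −x end and between each pair — any rounding remainder accumulates at the +x end.

C is a straight ladder. Two 51×56 mm vertical rails, 1927 mm tall, stand 467 mm apart (outside-to-outside) with their front faces coplanar on the −y side. 6 rungs, each 56 mm deep and 25 mm tall, span between the inner faces of the rails, front faces flush with the rails. The lowest rung's underside is at z = 315 mm and rungs are spaced 288 mm apart (underside to underside).

The fence section is on the floor beside the table on its −y side. The ladder is on top of the table, centred.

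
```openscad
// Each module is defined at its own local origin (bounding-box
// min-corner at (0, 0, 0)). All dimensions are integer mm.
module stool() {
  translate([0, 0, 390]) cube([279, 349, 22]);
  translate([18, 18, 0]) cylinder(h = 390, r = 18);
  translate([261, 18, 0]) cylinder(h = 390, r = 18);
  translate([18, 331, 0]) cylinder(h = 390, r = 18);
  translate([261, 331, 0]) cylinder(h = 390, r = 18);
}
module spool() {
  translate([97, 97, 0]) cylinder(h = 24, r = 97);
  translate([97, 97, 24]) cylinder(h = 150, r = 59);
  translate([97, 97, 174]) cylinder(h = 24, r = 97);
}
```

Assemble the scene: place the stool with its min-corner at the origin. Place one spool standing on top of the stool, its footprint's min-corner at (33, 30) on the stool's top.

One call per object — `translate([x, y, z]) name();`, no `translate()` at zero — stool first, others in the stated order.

stool();
translate([33, 30, 412]) spool();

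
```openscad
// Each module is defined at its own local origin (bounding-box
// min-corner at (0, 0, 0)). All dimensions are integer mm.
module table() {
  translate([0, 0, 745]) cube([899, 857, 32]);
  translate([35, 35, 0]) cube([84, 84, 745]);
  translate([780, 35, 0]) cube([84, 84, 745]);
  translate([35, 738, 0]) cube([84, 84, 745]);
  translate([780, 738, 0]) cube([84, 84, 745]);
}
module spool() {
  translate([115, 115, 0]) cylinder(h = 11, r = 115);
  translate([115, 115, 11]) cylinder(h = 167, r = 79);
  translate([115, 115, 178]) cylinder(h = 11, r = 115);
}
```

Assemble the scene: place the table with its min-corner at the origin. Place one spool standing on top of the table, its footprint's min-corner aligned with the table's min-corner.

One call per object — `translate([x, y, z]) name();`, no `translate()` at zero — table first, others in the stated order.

table();
translate([0, 0, 777]) spool();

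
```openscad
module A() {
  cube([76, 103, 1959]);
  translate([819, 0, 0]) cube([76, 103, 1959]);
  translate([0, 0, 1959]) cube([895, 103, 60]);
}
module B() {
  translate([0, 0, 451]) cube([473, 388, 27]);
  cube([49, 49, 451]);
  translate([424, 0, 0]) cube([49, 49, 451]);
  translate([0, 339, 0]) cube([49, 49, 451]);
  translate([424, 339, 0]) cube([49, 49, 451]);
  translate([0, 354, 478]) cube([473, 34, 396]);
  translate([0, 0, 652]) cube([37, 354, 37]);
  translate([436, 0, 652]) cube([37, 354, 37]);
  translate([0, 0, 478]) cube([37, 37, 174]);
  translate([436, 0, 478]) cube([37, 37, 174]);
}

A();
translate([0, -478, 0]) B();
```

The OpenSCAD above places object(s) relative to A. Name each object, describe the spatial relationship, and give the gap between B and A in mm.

A is a door frame. B is a chair. The chair is on the floor beside the door frame on its −y side. The gap between the chair and the door frame is 90 mm.

The chair's nearest face is 90 mm from the door frame's −y face.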